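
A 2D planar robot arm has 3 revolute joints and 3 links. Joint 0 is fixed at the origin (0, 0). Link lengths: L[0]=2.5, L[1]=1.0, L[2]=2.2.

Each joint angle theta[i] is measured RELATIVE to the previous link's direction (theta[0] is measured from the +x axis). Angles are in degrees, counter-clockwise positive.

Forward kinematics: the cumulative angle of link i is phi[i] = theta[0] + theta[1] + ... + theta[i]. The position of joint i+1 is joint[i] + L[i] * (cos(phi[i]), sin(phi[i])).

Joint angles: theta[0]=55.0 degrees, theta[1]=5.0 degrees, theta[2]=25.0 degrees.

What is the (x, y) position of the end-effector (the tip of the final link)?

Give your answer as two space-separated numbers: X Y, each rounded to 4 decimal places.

joint[0] = (0.0000, 0.0000)  (base)
link 0: phi[0] = 55 = 55 deg
  cos(55 deg) = 0.5736, sin(55 deg) = 0.8192
  joint[1] = (0.0000, 0.0000) + 2.5 * (0.5736, 0.8192) = (0.0000 + 1.4339, 0.0000 + 2.0479) = (1.4339, 2.0479)
link 1: phi[1] = 55 + 5 = 60 deg
  cos(60 deg) = 0.5000, sin(60 deg) = 0.8660
  joint[2] = (1.4339, 2.0479) + 1 * (0.5000, 0.8660) = (1.4339 + 0.5000, 2.0479 + 0.8660) = (1.9339, 2.9139)
link 2: phi[2] = 55 + 5 + 25 = 85 deg
  cos(85 deg) = 0.0872, sin(85 deg) = 0.9962
  joint[3] = (1.9339, 2.9139) + 2.2 * (0.0872, 0.9962) = (1.9339 + 0.1917, 2.9139 + 2.1916) = (2.1257, 5.1055)
End effector: (2.1257, 5.1055)

Answer: 2.1257 5.1055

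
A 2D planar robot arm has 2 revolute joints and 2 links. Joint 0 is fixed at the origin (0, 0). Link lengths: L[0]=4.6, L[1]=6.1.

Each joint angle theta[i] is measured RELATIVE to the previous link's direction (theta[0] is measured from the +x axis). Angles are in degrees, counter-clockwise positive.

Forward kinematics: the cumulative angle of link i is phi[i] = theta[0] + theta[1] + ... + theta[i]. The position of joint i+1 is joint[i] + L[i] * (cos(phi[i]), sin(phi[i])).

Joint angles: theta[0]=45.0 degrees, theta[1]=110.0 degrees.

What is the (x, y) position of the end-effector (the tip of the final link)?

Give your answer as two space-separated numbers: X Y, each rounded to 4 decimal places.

joint[0] = (0.0000, 0.0000)  (base)
link 0: phi[0] = 45 = 45 deg
  cos(45 deg) = 0.7071, sin(45 deg) = 0.7071
  joint[1] = (0.0000, 0.0000) + 4.6 * (0.7071, 0.7071) = (0.0000 + 3.2527, 0.0000 + 3.2527) = (3.2527, 3.2527)
link 1: phi[1] = 45 + 110 = 155 deg
  cos(155 deg) = -0.9063, sin(155 deg) = 0.4226
  joint[2] = (3.2527, 3.2527) + 6.1 * (-0.9063, 0.4226) = (3.2527 + -5.5285, 3.2527 + 2.5780) = (-2.2758, 5.8307)
End effector: (-2.2758, 5.8307)

Answer: -2.2758 5.8307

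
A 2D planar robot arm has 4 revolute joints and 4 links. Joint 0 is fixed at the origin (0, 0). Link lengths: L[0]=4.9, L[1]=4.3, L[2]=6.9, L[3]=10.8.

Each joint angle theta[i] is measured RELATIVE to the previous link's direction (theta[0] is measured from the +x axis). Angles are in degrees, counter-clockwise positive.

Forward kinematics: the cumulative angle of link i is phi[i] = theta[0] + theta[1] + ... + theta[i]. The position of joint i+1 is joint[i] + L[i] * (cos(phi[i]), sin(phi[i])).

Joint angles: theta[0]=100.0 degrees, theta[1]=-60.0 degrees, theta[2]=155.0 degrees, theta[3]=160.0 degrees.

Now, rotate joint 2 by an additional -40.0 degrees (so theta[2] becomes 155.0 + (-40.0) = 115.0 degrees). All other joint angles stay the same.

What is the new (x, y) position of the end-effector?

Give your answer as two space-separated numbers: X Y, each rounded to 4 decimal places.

Answer: 3.8263 2.8689

Derivation:
joint[0] = (0.0000, 0.0000)  (base)
link 0: phi[0] = 100 = 100 deg
  cos(100 deg) = -0.1736, sin(100 deg) = 0.9848
  joint[1] = (0.0000, 0.0000) + 4.9 * (-0.1736, 0.9848) = (0.0000 + -0.8509, 0.0000 + 4.8256) = (-0.8509, 4.8256)
link 1: phi[1] = 100 + -60 = 40 deg
  cos(40 deg) = 0.7660, sin(40 deg) = 0.6428
  joint[2] = (-0.8509, 4.8256) + 4.3 * (0.7660, 0.6428) = (-0.8509 + 3.2940, 4.8256 + 2.7640) = (2.4431, 7.5895)
link 2: phi[2] = 100 + -60 + 115 = 155 deg
  cos(155 deg) = -0.9063, sin(155 deg) = 0.4226
  joint[3] = (2.4431, 7.5895) + 6.9 * (-0.9063, 0.4226) = (2.4431 + -6.2535, 7.5895 + 2.9161) = (-3.8104, 10.5056)
link 3: phi[3] = 100 + -60 + 115 + 160 = 315 deg
  cos(315 deg) = 0.7071, sin(315 deg) = -0.7071
  joint[4] = (-3.8104, 10.5056) + 10.8 * (0.7071, -0.7071) = (-3.8104 + 7.6368, 10.5056 + -7.6368) = (3.8263, 2.8689)
End effector: (3.8263, 2.8689)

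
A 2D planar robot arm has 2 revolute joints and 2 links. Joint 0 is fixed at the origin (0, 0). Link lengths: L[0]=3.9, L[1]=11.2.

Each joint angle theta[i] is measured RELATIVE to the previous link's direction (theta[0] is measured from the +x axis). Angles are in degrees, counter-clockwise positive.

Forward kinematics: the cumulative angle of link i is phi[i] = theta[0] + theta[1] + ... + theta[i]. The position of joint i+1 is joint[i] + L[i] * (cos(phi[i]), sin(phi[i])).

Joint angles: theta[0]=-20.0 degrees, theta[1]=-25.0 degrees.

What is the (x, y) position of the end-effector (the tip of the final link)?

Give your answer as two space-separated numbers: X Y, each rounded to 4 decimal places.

Answer: 11.5844 -9.2535

Derivation:
joint[0] = (0.0000, 0.0000)  (base)
link 0: phi[0] = -20 = -20 deg
  cos(-20 deg) = 0.9397, sin(-20 deg) = -0.3420
  joint[1] = (0.0000, 0.0000) + 3.9 * (0.9397, -0.3420) = (0.0000 + 3.6648, 0.0000 + -1.3339) = (3.6648, -1.3339)
link 1: phi[1] = -20 + -25 = -45 deg
  cos(-45 deg) = 0.7071, sin(-45 deg) = -0.7071
  joint[2] = (3.6648, -1.3339) + 11.2 * (0.7071, -0.7071) = (3.6648 + 7.9196, -1.3339 + -7.9196) = (11.5844, -9.2535)
End effector: (11.5844, -9.2535)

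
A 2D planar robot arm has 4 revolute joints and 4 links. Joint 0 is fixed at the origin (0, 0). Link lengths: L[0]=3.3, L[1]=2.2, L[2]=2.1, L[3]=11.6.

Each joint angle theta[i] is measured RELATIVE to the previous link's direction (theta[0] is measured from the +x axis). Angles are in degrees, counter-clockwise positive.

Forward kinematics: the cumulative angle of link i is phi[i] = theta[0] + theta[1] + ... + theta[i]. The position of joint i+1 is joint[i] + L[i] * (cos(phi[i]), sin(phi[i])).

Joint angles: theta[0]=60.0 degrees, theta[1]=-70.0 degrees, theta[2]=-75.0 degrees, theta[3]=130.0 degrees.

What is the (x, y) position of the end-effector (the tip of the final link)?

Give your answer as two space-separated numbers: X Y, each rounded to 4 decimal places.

Answer: 12.2020 8.5863

Derivation:
joint[0] = (0.0000, 0.0000)  (base)
link 0: phi[0] = 60 = 60 deg
  cos(60 deg) = 0.5000, sin(60 deg) = 0.8660
  joint[1] = (0.0000, 0.0000) + 3.3 * (0.5000, 0.8660) = (0.0000 + 1.6500, 0.0000 + 2.8579) = (1.6500, 2.8579)
link 1: phi[1] = 60 + -70 = -10 deg
  cos(-10 deg) = 0.9848, sin(-10 deg) = -0.1736
  joint[2] = (1.6500, 2.8579) + 2.2 * (0.9848, -0.1736) = (1.6500 + 2.1666, 2.8579 + -0.3820) = (3.8166, 2.4759)
link 2: phi[2] = 60 + -70 + -75 = -85 deg
  cos(-85 deg) = 0.0872, sin(-85 deg) = -0.9962
  joint[3] = (3.8166, 2.4759) + 2.1 * (0.0872, -0.9962) = (3.8166 + 0.1830, 2.4759 + -2.0920) = (3.9996, 0.3838)
link 3: phi[3] = 60 + -70 + -75 + 130 = 45 deg
  cos(45 deg) = 0.7071, sin(45 deg) = 0.7071
  joint[4] = (3.9996, 0.3838) + 11.6 * (0.7071, 0.7071) = (3.9996 + 8.2024, 0.3838 + 8.2024) = (12.2020, 8.5863)
End effector: (12.2020, 8.5863)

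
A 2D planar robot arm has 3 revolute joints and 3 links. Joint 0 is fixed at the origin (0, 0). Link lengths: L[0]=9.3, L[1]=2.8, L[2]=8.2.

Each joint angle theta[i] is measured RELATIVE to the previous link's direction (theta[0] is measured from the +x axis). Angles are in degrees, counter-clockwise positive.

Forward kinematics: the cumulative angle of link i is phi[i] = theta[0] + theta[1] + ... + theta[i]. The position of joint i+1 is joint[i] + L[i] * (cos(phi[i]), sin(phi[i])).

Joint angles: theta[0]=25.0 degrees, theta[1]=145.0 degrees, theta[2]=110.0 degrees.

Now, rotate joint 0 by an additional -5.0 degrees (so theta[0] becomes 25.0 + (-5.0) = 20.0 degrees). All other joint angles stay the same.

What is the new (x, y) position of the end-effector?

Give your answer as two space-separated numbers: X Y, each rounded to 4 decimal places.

Answer: 6.7492 -4.2633

Derivation:
joint[0] = (0.0000, 0.0000)  (base)
link 0: phi[0] = 20 = 20 deg
  cos(20 deg) = 0.9397, sin(20 deg) = 0.3420
  joint[1] = (0.0000, 0.0000) + 9.3 * (0.9397, 0.3420) = (0.0000 + 8.7391, 0.0000 + 3.1808) = (8.7391, 3.1808)
link 1: phi[1] = 20 + 145 = 165 deg
  cos(165 deg) = -0.9659, sin(165 deg) = 0.2588
  joint[2] = (8.7391, 3.1808) + 2.8 * (-0.9659, 0.2588) = (8.7391 + -2.7046, 3.1808 + 0.7247) = (6.0345, 3.9055)
link 2: phi[2] = 20 + 145 + 110 = 275 deg
  cos(275 deg) = 0.0872, sin(275 deg) = -0.9962
  joint[3] = (6.0345, 3.9055) + 8.2 * (0.0872, -0.9962) = (6.0345 + 0.7147, 3.9055 + -8.1688) = (6.7492, -4.2633)
End effector: (6.7492, -4.2633)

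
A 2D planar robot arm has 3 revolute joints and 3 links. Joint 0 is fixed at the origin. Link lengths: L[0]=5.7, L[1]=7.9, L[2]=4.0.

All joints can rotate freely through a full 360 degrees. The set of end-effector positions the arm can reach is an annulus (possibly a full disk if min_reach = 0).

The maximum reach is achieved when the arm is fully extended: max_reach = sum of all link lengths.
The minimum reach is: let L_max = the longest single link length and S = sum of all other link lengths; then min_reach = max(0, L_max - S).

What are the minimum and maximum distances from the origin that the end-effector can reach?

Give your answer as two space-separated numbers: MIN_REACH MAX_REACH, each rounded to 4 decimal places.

Link lengths: [5.7, 7.9, 4.0]
max_reach = 5.7 + 7.9 + 4 = 17.6
L_max = max([5.7, 7.9, 4.0]) = 7.9
S (sum of others) = 17.6 - 7.9 = 9.7
min_reach = max(0, 7.9 - 9.7) = max(0, -1.8) = 0

Answer: 0.0000 17.6000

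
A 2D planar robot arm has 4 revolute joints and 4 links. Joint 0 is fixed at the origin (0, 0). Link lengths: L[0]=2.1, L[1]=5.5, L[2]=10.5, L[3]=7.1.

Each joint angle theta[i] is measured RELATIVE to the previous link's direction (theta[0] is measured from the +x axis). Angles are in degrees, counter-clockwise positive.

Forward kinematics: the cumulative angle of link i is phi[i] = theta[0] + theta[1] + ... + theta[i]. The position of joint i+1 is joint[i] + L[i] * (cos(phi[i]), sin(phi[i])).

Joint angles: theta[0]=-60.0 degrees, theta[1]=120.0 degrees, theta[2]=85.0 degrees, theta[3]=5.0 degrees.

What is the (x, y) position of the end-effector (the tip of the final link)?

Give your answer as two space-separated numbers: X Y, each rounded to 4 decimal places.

Answer: -10.9499 12.5170

Derivation:
joint[0] = (0.0000, 0.0000)  (base)
link 0: phi[0] = -60 = -60 deg
  cos(-60 deg) = 0.5000, sin(-60 deg) = -0.8660
  joint[1] = (0.0000, 0.0000) + 2.1 * (0.5000, -0.8660) = (0.0000 + 1.0500, 0.0000 + -1.8187) = (1.0500, -1.8187)
link 1: phi[1] = -60 + 120 = 60 deg
  cos(60 deg) = 0.5000, sin(60 deg) = 0.8660
  joint[2] = (1.0500, -1.8187) + 5.5 * (0.5000, 0.8660) = (1.0500 + 2.7500, -1.8187 + 4.7631) = (3.8000, 2.9445)
link 2: phi[2] = -60 + 120 + 85 = 145 deg
  cos(145 deg) = -0.8192, sin(145 deg) = 0.5736
  joint[3] = (3.8000, 2.9445) + 10.5 * (-0.8192, 0.5736) = (3.8000 + -8.6011, 2.9445 + 6.0226) = (-4.8011, 8.9670)
link 3: phi[3] = -60 + 120 + 85 + 5 = 150 deg
  cos(150 deg) = -0.8660, sin(150 deg) = 0.5000
  joint[4] = (-4.8011, 8.9670) + 7.1 * (-0.8660, 0.5000) = (-4.8011 + -6.1488, 8.9670 + 3.5500) = (-10.9499, 12.5170)
End effector: (-10.9499, 12.5170)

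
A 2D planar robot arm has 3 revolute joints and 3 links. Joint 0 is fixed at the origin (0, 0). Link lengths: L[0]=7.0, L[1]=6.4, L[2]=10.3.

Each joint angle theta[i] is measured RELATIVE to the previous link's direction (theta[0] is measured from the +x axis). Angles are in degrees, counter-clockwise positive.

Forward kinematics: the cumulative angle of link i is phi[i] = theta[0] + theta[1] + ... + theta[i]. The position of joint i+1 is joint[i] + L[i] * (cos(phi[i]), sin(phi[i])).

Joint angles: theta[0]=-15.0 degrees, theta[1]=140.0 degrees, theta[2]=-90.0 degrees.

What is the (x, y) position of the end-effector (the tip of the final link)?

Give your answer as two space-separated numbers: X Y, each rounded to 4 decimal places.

Answer: 11.5279 9.3387

Derivation:
joint[0] = (0.0000, 0.0000)  (base)
link 0: phi[0] = -15 = -15 deg
  cos(-15 deg) = 0.9659, sin(-15 deg) = -0.2588
  joint[1] = (0.0000, 0.0000) + 7 * (0.9659, -0.2588) = (0.0000 + 6.7615, 0.0000 + -1.8117) = (6.7615, -1.8117)
link 1: phi[1] = -15 + 140 = 125 deg
  cos(125 deg) = -0.5736, sin(125 deg) = 0.8192
  joint[2] = (6.7615, -1.8117) + 6.4 * (-0.5736, 0.8192) = (6.7615 + -3.6709, -1.8117 + 5.2426) = (3.0906, 3.4308)
link 2: phi[2] = -15 + 140 + -90 = 35 deg
  cos(35 deg) = 0.8192, sin(35 deg) = 0.5736
  joint[3] = (3.0906, 3.4308) + 10.3 * (0.8192, 0.5736) = (3.0906 + 8.4373, 3.4308 + 5.9078) = (11.5279, 9.3387)
End effector: (11.5279, 9.3387)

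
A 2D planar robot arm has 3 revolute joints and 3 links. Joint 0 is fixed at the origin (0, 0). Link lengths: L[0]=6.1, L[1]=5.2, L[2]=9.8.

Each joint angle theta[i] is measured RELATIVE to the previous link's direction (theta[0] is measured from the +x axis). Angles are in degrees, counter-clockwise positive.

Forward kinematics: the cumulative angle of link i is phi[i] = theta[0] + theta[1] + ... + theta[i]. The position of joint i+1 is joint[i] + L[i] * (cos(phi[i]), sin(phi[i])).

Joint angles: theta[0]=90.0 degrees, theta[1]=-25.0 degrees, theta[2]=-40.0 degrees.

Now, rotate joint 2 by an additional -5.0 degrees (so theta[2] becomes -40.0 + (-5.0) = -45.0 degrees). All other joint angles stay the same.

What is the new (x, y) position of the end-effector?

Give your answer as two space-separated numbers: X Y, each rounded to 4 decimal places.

joint[0] = (0.0000, 0.0000)  (base)
link 0: phi[0] = 90 = 90 deg
  cos(90 deg) = 0.0000, sin(90 deg) = 1.0000
  joint[1] = (0.0000, 0.0000) + 6.1 * (0.0000, 1.0000) = (0.0000 + 0.0000, 0.0000 + 6.1000) = (0.0000, 6.1000)
link 1: phi[1] = 90 + -25 = 65 deg
  cos(65 deg) = 0.4226, sin(65 deg) = 0.9063
  joint[2] = (0.0000, 6.1000) + 5.2 * (0.4226, 0.9063) = (0.0000 + 2.1976, 6.1000 + 4.7128) = (2.1976, 10.8128)
link 2: phi[2] = 90 + -25 + -45 = 20 deg
  cos(20 deg) = 0.9397, sin(20 deg) = 0.3420
  joint[3] = (2.1976, 10.8128) + 9.8 * (0.9397, 0.3420) = (2.1976 + 9.2090, 10.8128 + 3.3518) = (11.4066, 14.1646)
End effector: (11.4066, 14.1646)

Answer: 11.4066 14.1646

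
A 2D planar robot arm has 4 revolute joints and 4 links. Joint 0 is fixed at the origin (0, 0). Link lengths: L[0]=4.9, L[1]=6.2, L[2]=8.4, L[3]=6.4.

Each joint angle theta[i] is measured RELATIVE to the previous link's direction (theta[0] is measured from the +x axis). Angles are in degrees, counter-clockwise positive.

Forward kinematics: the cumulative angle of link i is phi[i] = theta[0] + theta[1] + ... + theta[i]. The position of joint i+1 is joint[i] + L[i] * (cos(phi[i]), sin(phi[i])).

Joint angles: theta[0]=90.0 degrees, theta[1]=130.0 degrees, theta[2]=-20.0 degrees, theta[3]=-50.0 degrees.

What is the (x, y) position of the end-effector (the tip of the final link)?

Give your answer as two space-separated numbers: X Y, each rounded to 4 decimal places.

joint[0] = (0.0000, 0.0000)  (base)
link 0: phi[0] = 90 = 90 deg
  cos(90 deg) = 0.0000, sin(90 deg) = 1.0000
  joint[1] = (0.0000, 0.0000) + 4.9 * (0.0000, 1.0000) = (0.0000 + 0.0000, 0.0000 + 4.9000) = (0.0000, 4.9000)
link 1: phi[1] = 90 + 130 = 220 deg
  cos(220 deg) = -0.7660, sin(220 deg) = -0.6428
  joint[2] = (0.0000, 4.9000) + 6.2 * (-0.7660, -0.6428) = (0.0000 + -4.7495, 4.9000 + -3.9853) = (-4.7495, 0.9147)
link 2: phi[2] = 90 + 130 + -20 = 200 deg
  cos(200 deg) = -0.9397, sin(200 deg) = -0.3420
  joint[3] = (-4.7495, 0.9147) + 8.4 * (-0.9397, -0.3420) = (-4.7495 + -7.8934, 0.9147 + -2.8730) = (-12.6429, -1.9583)
link 3: phi[3] = 90 + 130 + -20 + -50 = 150 deg
  cos(150 deg) = -0.8660, sin(150 deg) = 0.5000
  joint[4] = (-12.6429, -1.9583) + 6.4 * (-0.8660, 0.5000) = (-12.6429 + -5.5426, -1.9583 + 3.2000) = (-18.1855, 1.2417)
End effector: (-18.1855, 1.2417)

Answer: -18.1855 1.2417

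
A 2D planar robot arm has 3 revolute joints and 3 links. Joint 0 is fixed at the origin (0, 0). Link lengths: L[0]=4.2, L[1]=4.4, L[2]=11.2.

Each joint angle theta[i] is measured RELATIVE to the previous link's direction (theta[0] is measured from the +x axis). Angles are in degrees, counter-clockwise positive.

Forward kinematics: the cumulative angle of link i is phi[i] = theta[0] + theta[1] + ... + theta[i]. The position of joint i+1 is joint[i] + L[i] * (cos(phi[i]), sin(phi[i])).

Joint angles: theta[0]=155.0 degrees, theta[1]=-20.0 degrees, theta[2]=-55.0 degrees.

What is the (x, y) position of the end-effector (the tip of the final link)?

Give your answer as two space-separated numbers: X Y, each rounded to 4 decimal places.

Answer: -4.9729 15.9161

Derivation:
joint[0] = (0.0000, 0.0000)  (base)
link 0: phi[0] = 155 = 155 deg
  cos(155 deg) = -0.9063, sin(155 deg) = 0.4226
  joint[1] = (0.0000, 0.0000) + 4.2 * (-0.9063, 0.4226) = (0.0000 + -3.8065, 0.0000 + 1.7750) = (-3.8065, 1.7750)
link 1: phi[1] = 155 + -20 = 135 deg
  cos(135 deg) = -0.7071, sin(135 deg) = 0.7071
  joint[2] = (-3.8065, 1.7750) + 4.4 * (-0.7071, 0.7071) = (-3.8065 + -3.1113, 1.7750 + 3.1113) = (-6.9178, 4.8863)
link 2: phi[2] = 155 + -20 + -55 = 80 deg
  cos(80 deg) = 0.1736, sin(80 deg) = 0.9848
  joint[3] = (-6.9178, 4.8863) + 11.2 * (0.1736, 0.9848) = (-6.9178 + 1.9449, 4.8863 + 11.0298) = (-4.9729, 15.9161)
End effector: (-4.9729, 15.9161)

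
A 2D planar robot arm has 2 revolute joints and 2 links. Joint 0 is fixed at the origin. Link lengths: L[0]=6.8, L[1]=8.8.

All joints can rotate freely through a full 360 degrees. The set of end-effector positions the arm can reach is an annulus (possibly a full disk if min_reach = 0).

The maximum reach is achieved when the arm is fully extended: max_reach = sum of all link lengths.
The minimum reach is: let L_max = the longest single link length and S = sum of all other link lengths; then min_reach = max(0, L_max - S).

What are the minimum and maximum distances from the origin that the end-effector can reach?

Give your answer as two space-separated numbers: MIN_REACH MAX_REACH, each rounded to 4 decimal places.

Answer: 2.0000 15.6000

Derivation:
Link lengths: [6.8, 8.8]
max_reach = 6.8 + 8.8 = 15.6
L_max = max([6.8, 8.8]) = 8.8
S (sum of others) = 15.6 - 8.8 = 6.8
min_reach = max(0, 8.8 - 6.8) = max(0, 2) = 2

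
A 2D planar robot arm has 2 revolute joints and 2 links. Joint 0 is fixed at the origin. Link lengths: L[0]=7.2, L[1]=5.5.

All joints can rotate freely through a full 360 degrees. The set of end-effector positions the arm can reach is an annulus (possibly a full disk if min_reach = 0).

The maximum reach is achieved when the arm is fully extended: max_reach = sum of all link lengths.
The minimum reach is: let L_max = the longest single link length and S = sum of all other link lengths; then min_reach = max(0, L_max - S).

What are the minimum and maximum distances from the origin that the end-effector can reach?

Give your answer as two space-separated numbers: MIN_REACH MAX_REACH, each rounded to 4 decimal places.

Link lengths: [7.2, 5.5]
max_reach = 7.2 + 5.5 = 12.7
L_max = max([7.2, 5.5]) = 7.2
S (sum of others) = 12.7 - 7.2 = 5.5
min_reach = max(0, 7.2 - 5.5) = max(0, 1.7) = 1.7

Answer: 1.7000 12.7000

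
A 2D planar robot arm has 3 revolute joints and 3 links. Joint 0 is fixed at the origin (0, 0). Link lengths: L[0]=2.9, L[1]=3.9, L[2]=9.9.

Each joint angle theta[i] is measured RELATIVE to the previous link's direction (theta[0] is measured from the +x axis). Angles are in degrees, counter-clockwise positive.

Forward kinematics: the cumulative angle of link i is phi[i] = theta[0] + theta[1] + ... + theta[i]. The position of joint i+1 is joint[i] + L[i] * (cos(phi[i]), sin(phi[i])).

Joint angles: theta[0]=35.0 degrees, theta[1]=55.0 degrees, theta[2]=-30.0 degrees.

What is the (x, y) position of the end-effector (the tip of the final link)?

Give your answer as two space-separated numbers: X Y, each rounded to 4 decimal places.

Answer: 7.3255 14.1370

Derivation:
joint[0] = (0.0000, 0.0000)  (base)
link 0: phi[0] = 35 = 35 deg
  cos(35 deg) = 0.8192, sin(35 deg) = 0.5736
  joint[1] = (0.0000, 0.0000) + 2.9 * (0.8192, 0.5736) = (0.0000 + 2.3755, 0.0000 + 1.6634) = (2.3755, 1.6634)
link 1: phi[1] = 35 + 55 = 90 deg
  cos(90 deg) = 0.0000, sin(90 deg) = 1.0000
  joint[2] = (2.3755, 1.6634) + 3.9 * (0.0000, 1.0000) = (2.3755 + 0.0000, 1.6634 + 3.9000) = (2.3755, 5.5634)
link 2: phi[2] = 35 + 55 + -30 = 60 deg
  cos(60 deg) = 0.5000, sin(60 deg) = 0.8660
  joint[3] = (2.3755, 5.5634) + 9.9 * (0.5000, 0.8660) = (2.3755 + 4.9500, 5.5634 + 8.5737) = (7.3255, 14.1370)
End effector: (7.3255, 14.1370)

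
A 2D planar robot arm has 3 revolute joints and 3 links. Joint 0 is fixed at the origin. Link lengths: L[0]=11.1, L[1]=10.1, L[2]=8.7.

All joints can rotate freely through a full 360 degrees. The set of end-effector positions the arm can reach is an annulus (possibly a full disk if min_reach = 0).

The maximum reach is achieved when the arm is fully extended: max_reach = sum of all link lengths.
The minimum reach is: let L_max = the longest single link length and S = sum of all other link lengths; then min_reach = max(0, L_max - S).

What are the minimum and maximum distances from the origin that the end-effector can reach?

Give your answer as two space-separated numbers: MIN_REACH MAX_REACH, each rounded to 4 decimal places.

Answer: 0.0000 29.9000

Derivation:
Link lengths: [11.1, 10.1, 8.7]
max_reach = 11.1 + 10.1 + 8.7 = 29.9
L_max = max([11.1, 10.1, 8.7]) = 11.1
S (sum of others) = 29.9 - 11.1 = 18.8
min_reach = max(0, 11.1 - 18.8) = max(0, -7.7) = 0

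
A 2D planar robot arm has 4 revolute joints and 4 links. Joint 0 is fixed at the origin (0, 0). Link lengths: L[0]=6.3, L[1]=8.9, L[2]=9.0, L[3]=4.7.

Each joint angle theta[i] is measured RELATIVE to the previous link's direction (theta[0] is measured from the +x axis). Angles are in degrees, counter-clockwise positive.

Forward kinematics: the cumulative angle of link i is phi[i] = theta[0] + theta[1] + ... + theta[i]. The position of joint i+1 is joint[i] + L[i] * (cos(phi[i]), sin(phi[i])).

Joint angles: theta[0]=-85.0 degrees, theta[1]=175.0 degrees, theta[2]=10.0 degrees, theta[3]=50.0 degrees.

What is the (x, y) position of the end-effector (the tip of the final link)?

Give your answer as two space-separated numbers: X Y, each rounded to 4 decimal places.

Answer: -5.0841 13.8372

Derivation:
joint[0] = (0.0000, 0.0000)  (base)
link 0: phi[0] = -85 = -85 deg
  cos(-85 deg) = 0.0872, sin(-85 deg) = -0.9962
  joint[1] = (0.0000, 0.0000) + 6.3 * (0.0872, -0.9962) = (0.0000 + 0.5491, 0.0000 + -6.2760) = (0.5491, -6.2760)
link 1: phi[1] = -85 + 175 = 90 deg
  cos(90 deg) = 0.0000, sin(90 deg) = 1.0000
  joint[2] = (0.5491, -6.2760) + 8.9 * (0.0000, 1.0000) = (0.5491 + 0.0000, -6.2760 + 8.9000) = (0.5491, 2.6240)
link 2: phi[2] = -85 + 175 + 10 = 100 deg
  cos(100 deg) = -0.1736, sin(100 deg) = 0.9848
  joint[3] = (0.5491, 2.6240) + 9 * (-0.1736, 0.9848) = (0.5491 + -1.5628, 2.6240 + 8.8633) = (-1.0138, 11.4872)
link 3: phi[3] = -85 + 175 + 10 + 50 = 150 deg
  cos(150 deg) = -0.8660, sin(150 deg) = 0.5000
  joint[4] = (-1.0138, 11.4872) + 4.7 * (-0.8660, 0.5000) = (-1.0138 + -4.0703, 11.4872 + 2.3500) = (-5.0841, 13.8372)
End effector: (-5.0841, 13.8372)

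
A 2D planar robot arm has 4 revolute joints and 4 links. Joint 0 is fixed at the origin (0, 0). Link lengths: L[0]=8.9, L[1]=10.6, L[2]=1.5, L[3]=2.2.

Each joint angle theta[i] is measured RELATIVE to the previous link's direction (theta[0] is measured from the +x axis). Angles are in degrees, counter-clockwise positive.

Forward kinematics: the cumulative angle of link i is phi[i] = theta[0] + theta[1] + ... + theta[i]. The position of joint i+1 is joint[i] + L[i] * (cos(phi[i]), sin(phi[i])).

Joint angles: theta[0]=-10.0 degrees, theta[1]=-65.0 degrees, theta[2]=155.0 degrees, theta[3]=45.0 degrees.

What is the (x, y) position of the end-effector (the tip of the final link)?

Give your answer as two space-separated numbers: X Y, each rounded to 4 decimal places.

Answer: 10.5069 -8.5049

Derivation:
joint[0] = (0.0000, 0.0000)  (base)
link 0: phi[0] = -10 = -10 deg
  cos(-10 deg) = 0.9848, sin(-10 deg) = -0.1736
  joint[1] = (0.0000, 0.0000) + 8.9 * (0.9848, -0.1736) = (0.0000 + 8.7648, 0.0000 + -1.5455) = (8.7648, -1.5455)
link 1: phi[1] = -10 + -65 = -75 deg
  cos(-75 deg) = 0.2588, sin(-75 deg) = -0.9659
  joint[2] = (8.7648, -1.5455) + 10.6 * (0.2588, -0.9659) = (8.7648 + 2.7435, -1.5455 + -10.2388) = (11.5083, -11.7843)
link 2: phi[2] = -10 + -65 + 155 = 80 deg
  cos(80 deg) = 0.1736, sin(80 deg) = 0.9848
  joint[3] = (11.5083, -11.7843) + 1.5 * (0.1736, 0.9848) = (11.5083 + 0.2605, -11.7843 + 1.4772) = (11.7687, -10.3071)
link 3: phi[3] = -10 + -65 + 155 + 45 = 125 deg
  cos(125 deg) = -0.5736, sin(125 deg) = 0.8192
  joint[4] = (11.7687, -10.3071) + 2.2 * (-0.5736, 0.8192) = (11.7687 + -1.2619, -10.3071 + 1.8021) = (10.5069, -8.5049)
End effector: (10.5069, -8.5049)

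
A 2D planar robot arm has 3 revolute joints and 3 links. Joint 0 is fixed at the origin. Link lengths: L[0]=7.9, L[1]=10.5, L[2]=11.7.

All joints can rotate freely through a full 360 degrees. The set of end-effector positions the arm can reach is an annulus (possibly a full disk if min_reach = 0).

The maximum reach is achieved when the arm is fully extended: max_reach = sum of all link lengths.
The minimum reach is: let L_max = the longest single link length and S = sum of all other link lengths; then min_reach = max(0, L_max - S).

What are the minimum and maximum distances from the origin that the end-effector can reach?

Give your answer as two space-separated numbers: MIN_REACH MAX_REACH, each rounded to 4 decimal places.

Answer: 0.0000 30.1000

Derivation:
Link lengths: [7.9, 10.5, 11.7]
max_reach = 7.9 + 10.5 + 11.7 = 30.1
L_max = max([7.9, 10.5, 11.7]) = 11.7
S (sum of others) = 30.1 - 11.7 = 18.4
min_reach = max(0, 11.7 - 18.4) = max(0, -6.7) = 0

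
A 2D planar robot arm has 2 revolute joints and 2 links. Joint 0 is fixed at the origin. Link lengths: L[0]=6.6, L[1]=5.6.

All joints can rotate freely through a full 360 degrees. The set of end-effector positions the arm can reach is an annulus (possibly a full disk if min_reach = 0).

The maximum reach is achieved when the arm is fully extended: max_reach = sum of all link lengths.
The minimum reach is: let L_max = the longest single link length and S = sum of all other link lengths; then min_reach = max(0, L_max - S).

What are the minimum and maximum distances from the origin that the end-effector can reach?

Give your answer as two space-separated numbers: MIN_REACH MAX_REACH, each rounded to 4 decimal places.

Link lengths: [6.6, 5.6]
max_reach = 6.6 + 5.6 = 12.2
L_max = max([6.6, 5.6]) = 6.6
S (sum of others) = 12.2 - 6.6 = 5.6
min_reach = max(0, 6.6 - 5.6) = max(0, 1) = 1

Answer: 1.0000 12.2000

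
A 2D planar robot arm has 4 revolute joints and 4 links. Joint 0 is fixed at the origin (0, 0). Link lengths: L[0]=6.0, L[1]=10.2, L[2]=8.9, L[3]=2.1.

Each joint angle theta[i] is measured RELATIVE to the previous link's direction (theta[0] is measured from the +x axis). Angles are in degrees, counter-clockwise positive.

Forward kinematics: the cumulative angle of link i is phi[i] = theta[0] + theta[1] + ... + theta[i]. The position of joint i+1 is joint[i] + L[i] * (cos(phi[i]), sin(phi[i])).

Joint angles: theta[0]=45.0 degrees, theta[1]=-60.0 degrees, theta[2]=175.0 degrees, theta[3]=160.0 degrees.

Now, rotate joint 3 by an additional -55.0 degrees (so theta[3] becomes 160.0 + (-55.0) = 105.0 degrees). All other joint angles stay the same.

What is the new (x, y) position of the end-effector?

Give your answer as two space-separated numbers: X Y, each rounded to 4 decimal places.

joint[0] = (0.0000, 0.0000)  (base)
link 0: phi[0] = 45 = 45 deg
  cos(45 deg) = 0.7071, sin(45 deg) = 0.7071
  joint[1] = (0.0000, 0.0000) + 6 * (0.7071, 0.7071) = (0.0000 + 4.2426, 0.0000 + 4.2426) = (4.2426, 4.2426)
link 1: phi[1] = 45 + -60 = -15 deg
  cos(-15 deg) = 0.9659, sin(-15 deg) = -0.2588
  joint[2] = (4.2426, 4.2426) + 10.2 * (0.9659, -0.2588) = (4.2426 + 9.8524, 4.2426 + -2.6400) = (14.0951, 1.6027)
link 2: phi[2] = 45 + -60 + 175 = 160 deg
  cos(160 deg) = -0.9397, sin(160 deg) = 0.3420
  joint[3] = (14.0951, 1.6027) + 8.9 * (-0.9397, 0.3420) = (14.0951 + -8.3633, 1.6027 + 3.0440) = (5.7318, 4.6467)
link 3: phi[3] = 45 + -60 + 175 + 105 = 265 deg
  cos(265 deg) = -0.0872, sin(265 deg) = -0.9962
  joint[4] = (5.7318, 4.6467) + 2.1 * (-0.0872, -0.9962) = (5.7318 + -0.1830, 4.6467 + -2.0920) = (5.5488, 2.5547)
End effector: (5.5488, 2.5547)

Answer: 5.5488 2.5547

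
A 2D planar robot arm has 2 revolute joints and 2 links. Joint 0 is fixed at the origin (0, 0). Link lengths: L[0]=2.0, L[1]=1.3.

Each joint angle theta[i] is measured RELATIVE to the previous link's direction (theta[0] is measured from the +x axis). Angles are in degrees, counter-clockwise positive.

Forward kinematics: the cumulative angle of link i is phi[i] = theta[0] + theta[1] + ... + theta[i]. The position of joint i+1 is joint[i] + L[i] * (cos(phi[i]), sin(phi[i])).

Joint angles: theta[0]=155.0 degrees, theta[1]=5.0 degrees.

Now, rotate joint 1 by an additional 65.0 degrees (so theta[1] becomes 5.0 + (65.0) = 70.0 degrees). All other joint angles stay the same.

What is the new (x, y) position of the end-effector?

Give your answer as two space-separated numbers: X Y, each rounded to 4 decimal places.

joint[0] = (0.0000, 0.0000)  (base)
link 0: phi[0] = 155 = 155 deg
  cos(155 deg) = -0.9063, sin(155 deg) = 0.4226
  joint[1] = (0.0000, 0.0000) + 2 * (-0.9063, 0.4226) = (0.0000 + -1.8126, 0.0000 + 0.8452) = (-1.8126, 0.8452)
link 1: phi[1] = 155 + 70 = 225 deg
  cos(225 deg) = -0.7071, sin(225 deg) = -0.7071
  joint[2] = (-1.8126, 0.8452) + 1.3 * (-0.7071, -0.7071) = (-1.8126 + -0.9192, 0.8452 + -0.9192) = (-2.7319, -0.0740)
End effector: (-2.7319, -0.0740)

Answer: -2.7319 -0.0740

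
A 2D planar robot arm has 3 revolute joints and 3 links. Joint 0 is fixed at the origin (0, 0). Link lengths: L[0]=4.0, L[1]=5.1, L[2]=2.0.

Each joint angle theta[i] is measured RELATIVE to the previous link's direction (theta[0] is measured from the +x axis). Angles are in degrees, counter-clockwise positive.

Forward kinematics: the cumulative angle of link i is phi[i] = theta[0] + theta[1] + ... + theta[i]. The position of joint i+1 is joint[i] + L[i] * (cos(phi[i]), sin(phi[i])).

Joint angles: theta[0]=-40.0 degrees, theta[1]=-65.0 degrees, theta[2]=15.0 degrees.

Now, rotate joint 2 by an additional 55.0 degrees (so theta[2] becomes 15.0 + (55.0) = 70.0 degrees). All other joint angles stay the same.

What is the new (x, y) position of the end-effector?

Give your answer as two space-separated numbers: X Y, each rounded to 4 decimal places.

Answer: 3.3825 -8.6445

Derivation:
joint[0] = (0.0000, 0.0000)  (base)
link 0: phi[0] = -40 = -40 deg
  cos(-40 deg) = 0.7660, sin(-40 deg) = -0.6428
  joint[1] = (0.0000, 0.0000) + 4 * (0.7660, -0.6428) = (0.0000 + 3.0642, 0.0000 + -2.5712) = (3.0642, -2.5712)
link 1: phi[1] = -40 + -65 = -105 deg
  cos(-105 deg) = -0.2588, sin(-105 deg) = -0.9659
  joint[2] = (3.0642, -2.5712) + 5.1 * (-0.2588, -0.9659) = (3.0642 + -1.3200, -2.5712 + -4.9262) = (1.7442, -7.4974)
link 2: phi[2] = -40 + -65 + 70 = -35 deg
  cos(-35 deg) = 0.8192, sin(-35 deg) = -0.5736
  joint[3] = (1.7442, -7.4974) + 2 * (0.8192, -0.5736) = (1.7442 + 1.6383, -7.4974 + -1.1472) = (3.3825, -8.6445)
End effector: (3.3825, -8.6445)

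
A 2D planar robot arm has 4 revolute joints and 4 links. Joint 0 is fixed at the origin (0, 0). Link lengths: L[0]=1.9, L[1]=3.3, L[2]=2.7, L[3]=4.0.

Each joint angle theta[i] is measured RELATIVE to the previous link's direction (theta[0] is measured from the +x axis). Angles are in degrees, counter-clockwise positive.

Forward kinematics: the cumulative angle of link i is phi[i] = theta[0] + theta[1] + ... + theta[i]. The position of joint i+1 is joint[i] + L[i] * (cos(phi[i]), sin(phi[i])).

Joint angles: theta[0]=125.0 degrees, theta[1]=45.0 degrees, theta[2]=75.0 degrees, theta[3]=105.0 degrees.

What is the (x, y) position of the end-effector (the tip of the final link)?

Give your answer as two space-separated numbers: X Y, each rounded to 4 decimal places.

joint[0] = (0.0000, 0.0000)  (base)
link 0: phi[0] = 125 = 125 deg
  cos(125 deg) = -0.5736, sin(125 deg) = 0.8192
  joint[1] = (0.0000, 0.0000) + 1.9 * (-0.5736, 0.8192) = (0.0000 + -1.0898, 0.0000 + 1.5564) = (-1.0898, 1.5564)
link 1: phi[1] = 125 + 45 = 170 deg
  cos(170 deg) = -0.9848, sin(170 deg) = 0.1736
  joint[2] = (-1.0898, 1.5564) + 3.3 * (-0.9848, 0.1736) = (-1.0898 + -3.2499, 1.5564 + 0.5730) = (-4.3397, 2.1294)
link 2: phi[2] = 125 + 45 + 75 = 245 deg
  cos(245 deg) = -0.4226, sin(245 deg) = -0.9063
  joint[3] = (-4.3397, 2.1294) + 2.7 * (-0.4226, -0.9063) = (-4.3397 + -1.1411, 2.1294 + -2.4470) = (-5.4807, -0.3176)
link 3: phi[3] = 125 + 45 + 75 + 105 = 350 deg
  cos(350 deg) = 0.9848, sin(350 deg) = -0.1736
  joint[4] = (-5.4807, -0.3176) + 4 * (0.9848, -0.1736) = (-5.4807 + 3.9392, -0.3176 + -0.6946) = (-1.5415, -1.0122)
End effector: (-1.5415, -1.0122)

Answer: -1.5415 -1.0122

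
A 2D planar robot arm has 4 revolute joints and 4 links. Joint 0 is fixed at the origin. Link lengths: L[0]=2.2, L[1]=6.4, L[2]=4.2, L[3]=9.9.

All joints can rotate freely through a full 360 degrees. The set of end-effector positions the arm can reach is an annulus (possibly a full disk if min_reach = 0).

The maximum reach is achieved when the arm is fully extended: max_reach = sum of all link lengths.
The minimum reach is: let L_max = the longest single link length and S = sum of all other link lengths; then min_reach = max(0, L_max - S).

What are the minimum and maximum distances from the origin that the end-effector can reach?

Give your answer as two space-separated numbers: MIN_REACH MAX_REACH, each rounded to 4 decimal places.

Link lengths: [2.2, 6.4, 4.2, 9.9]
max_reach = 2.2 + 6.4 + 4.2 + 9.9 = 22.7
L_max = max([2.2, 6.4, 4.2, 9.9]) = 9.9
S (sum of others) = 22.7 - 9.9 = 12.8
min_reach = max(0, 9.9 - 12.8) = max(0, -2.9) = 0

Answer: 0.0000 22.7000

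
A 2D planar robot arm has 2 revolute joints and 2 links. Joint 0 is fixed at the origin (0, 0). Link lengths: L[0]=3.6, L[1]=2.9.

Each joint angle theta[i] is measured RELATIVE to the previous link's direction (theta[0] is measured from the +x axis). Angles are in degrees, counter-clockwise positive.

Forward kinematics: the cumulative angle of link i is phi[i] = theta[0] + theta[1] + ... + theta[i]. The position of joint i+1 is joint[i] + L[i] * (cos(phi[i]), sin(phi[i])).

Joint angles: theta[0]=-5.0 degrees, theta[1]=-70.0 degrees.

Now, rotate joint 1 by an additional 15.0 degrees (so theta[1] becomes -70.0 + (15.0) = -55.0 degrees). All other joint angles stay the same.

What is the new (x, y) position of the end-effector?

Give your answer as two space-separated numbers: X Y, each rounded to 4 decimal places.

joint[0] = (0.0000, 0.0000)  (base)
link 0: phi[0] = -5 = -5 deg
  cos(-5 deg) = 0.9962, sin(-5 deg) = -0.0872
  joint[1] = (0.0000, 0.0000) + 3.6 * (0.9962, -0.0872) = (0.0000 + 3.5863, 0.0000 + -0.3138) = (3.5863, -0.3138)
link 1: phi[1] = -5 + -55 = -60 deg
  cos(-60 deg) = 0.5000, sin(-60 deg) = -0.8660
  joint[2] = (3.5863, -0.3138) + 2.9 * (0.5000, -0.8660) = (3.5863 + 1.4500, -0.3138 + -2.5115) = (5.0363, -2.8252)
End effector: (5.0363, -2.8252)

Answer: 5.0363 -2.8252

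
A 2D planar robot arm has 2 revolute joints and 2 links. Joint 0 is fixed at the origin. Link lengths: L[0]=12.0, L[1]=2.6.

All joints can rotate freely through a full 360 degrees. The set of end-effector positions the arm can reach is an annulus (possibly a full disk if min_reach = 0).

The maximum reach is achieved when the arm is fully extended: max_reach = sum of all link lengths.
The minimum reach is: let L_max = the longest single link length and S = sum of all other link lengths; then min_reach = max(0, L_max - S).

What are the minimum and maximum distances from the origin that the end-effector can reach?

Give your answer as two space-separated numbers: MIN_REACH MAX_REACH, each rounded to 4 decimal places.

Answer: 9.4000 14.6000

Derivation:
Link lengths: [12.0, 2.6]
max_reach = 12 + 2.6 = 14.6
L_max = max([12.0, 2.6]) = 12
S (sum of others) = 14.6 - 12 = 2.6
min_reach = max(0, 12 - 2.6) = max(0, 9.4) = 9.4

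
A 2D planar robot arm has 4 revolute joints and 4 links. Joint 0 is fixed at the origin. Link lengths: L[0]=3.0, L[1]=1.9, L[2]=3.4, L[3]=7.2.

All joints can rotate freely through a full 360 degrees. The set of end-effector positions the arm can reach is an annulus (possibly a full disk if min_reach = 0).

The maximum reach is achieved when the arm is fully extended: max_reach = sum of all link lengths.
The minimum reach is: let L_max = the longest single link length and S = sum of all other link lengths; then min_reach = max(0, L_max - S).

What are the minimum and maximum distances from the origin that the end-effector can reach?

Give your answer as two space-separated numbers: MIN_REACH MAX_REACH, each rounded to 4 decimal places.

Answer: 0.0000 15.5000

Derivation:
Link lengths: [3.0, 1.9, 3.4, 7.2]
max_reach = 3 + 1.9 + 3.4 + 7.2 = 15.5
L_max = max([3.0, 1.9, 3.4, 7.2]) = 7.2
S (sum of others) = 15.5 - 7.2 = 8.3
min_reach = max(0, 7.2 - 8.3) = max(0, -1.1) = 0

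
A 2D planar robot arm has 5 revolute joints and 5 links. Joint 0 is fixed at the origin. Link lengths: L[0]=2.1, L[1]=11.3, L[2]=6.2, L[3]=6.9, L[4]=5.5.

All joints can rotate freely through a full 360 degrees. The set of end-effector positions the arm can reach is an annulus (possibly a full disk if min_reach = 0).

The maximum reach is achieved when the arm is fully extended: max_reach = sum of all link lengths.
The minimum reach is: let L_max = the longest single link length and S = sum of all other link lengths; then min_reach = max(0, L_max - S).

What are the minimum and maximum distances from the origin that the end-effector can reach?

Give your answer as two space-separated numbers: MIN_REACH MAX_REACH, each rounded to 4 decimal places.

Link lengths: [2.1, 11.3, 6.2, 6.9, 5.5]
max_reach = 2.1 + 11.3 + 6.2 + 6.9 + 5.5 = 32
L_max = max([2.1, 11.3, 6.2, 6.9, 5.5]) = 11.3
S (sum of others) = 32 - 11.3 = 20.7
min_reach = max(0, 11.3 - 20.7) = max(0, -9.4) = 0

Answer: 0.0000 32.0000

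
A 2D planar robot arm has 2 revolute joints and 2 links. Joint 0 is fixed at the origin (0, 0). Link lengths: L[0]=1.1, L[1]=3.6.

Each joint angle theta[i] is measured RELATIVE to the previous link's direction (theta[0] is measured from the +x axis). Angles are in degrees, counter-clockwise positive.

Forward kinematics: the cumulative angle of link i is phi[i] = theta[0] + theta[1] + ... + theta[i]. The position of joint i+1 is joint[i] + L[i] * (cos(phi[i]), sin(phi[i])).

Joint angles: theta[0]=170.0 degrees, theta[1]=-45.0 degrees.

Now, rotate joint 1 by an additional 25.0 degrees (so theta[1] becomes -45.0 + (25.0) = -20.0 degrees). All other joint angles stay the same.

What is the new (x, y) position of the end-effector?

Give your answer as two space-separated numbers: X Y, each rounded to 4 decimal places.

joint[0] = (0.0000, 0.0000)  (base)
link 0: phi[0] = 170 = 170 deg
  cos(170 deg) = -0.9848, sin(170 deg) = 0.1736
  joint[1] = (0.0000, 0.0000) + 1.1 * (-0.9848, 0.1736) = (0.0000 + -1.0833, 0.0000 + 0.1910) = (-1.0833, 0.1910)
link 1: phi[1] = 170 + -20 = 150 deg
  cos(150 deg) = -0.8660, sin(150 deg) = 0.5000
  joint[2] = (-1.0833, 0.1910) + 3.6 * (-0.8660, 0.5000) = (-1.0833 + -3.1177, 0.1910 + 1.8000) = (-4.2010, 1.9910)
End effector: (-4.2010, 1.9910)

Answer: -4.2010 1.9910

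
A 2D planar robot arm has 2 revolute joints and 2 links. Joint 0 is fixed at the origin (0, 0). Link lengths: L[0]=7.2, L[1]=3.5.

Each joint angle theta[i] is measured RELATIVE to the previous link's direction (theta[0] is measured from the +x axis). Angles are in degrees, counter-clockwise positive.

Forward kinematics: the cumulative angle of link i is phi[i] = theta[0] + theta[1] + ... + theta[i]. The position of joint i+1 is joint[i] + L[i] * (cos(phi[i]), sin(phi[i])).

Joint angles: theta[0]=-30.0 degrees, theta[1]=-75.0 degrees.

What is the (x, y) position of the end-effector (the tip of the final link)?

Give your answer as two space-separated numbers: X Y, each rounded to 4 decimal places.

Answer: 5.3295 -6.9807

Derivation:
joint[0] = (0.0000, 0.0000)  (base)
link 0: phi[0] = -30 = -30 deg
  cos(-30 deg) = 0.8660, sin(-30 deg) = -0.5000
  joint[1] = (0.0000, 0.0000) + 7.2 * (0.8660, -0.5000) = (0.0000 + 6.2354, 0.0000 + -3.6000) = (6.2354, -3.6000)
link 1: phi[1] = -30 + -75 = -105 deg
  cos(-105 deg) = -0.2588, sin(-105 deg) = -0.9659
  joint[2] = (6.2354, -3.6000) + 3.5 * (-0.2588, -0.9659) = (6.2354 + -0.9059, -3.6000 + -3.3807) = (5.3295, -6.9807)
End effector: (5.3295, -6.9807)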